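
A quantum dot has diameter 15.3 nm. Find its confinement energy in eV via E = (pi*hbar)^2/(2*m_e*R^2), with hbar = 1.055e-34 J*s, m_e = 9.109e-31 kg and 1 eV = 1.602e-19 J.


Radius R = 15.3/2 = 7.65 nm = 7.65e-09 m
E = (pi * 1.055e-34)^2 / (2 * 9.109e-31 * (7.65e-09)^2)
E(J) = 1.03034e-21
E = E(J) / 1.602e-19 = 0.0064 eV

0.0064


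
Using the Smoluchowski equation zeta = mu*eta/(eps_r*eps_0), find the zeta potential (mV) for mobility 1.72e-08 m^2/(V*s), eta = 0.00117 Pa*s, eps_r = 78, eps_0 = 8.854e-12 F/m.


Smoluchowski equation: zeta = mu * eta / (eps_r * eps_0)
zeta = 1.72e-08 * 0.00117 / (78 * 8.854e-12)
zeta = 0.029139 V = 29.14 mV

29.14


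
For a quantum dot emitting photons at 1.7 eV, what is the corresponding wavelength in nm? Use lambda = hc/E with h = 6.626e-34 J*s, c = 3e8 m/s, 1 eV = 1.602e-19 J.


Convert energy: E = 1.7 eV = 1.7 * 1.602e-19 = 2.7234e-19 J
lambda = h*c / E = 6.626e-34 * 3e8 / 2.7234e-19
lambda = 7.29896e-07 m = 729.9 nm

729.9


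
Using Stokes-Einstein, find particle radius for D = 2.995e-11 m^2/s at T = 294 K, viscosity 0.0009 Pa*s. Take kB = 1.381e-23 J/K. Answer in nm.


Stokes-Einstein: R = kB*T / (6*pi*eta*D)
R = 1.381e-23 * 294 / (6 * pi * 0.0009 * 2.995e-11)
R = 7.99099e-09 m = 7.99 nm

7.99


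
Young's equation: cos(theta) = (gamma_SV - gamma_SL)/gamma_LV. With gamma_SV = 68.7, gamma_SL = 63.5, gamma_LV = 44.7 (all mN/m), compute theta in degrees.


cos(theta) = (gamma_SV - gamma_SL) / gamma_LV
cos(theta) = (68.7 - 63.5) / 44.7
cos(theta) = 0.116331
theta = arccos(0.116331) = 83.32 degrees

83.32


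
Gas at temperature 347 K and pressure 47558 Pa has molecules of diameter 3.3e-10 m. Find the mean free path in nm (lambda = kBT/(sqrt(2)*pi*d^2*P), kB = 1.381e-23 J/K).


Mean free path: lambda = kB*T / (sqrt(2) * pi * d^2 * P)
lambda = 1.381e-23 * 347 / (sqrt(2) * pi * (3.3e-10)^2 * 47558)
lambda = 2.0826e-07 m
lambda = 208.26 nm

208.26


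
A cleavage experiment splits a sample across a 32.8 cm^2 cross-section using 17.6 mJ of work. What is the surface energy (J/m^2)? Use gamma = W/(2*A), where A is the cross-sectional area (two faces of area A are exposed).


Convert: A = 32.8 cm^2 = 0.00328 m^2, W = 17.6 mJ = 0.0176 J
Cleaving exposes two faces of area A, so total new surface = 2*A and gamma = W / (2*A)
gamma = 0.0176 / (2 * 0.00328)
gamma = 2.683 J/m^2

2.683


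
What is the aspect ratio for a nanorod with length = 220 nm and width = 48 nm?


Aspect ratio AR = length / diameter
AR = 220 / 48
AR = 4.58

4.58


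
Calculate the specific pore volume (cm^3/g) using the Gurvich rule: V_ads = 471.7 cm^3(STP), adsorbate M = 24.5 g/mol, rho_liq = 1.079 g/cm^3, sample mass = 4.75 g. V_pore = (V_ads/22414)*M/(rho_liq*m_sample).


Moles adsorbed n = V_ads / 22414 = 471.7 / 22414 = 2.104488e-02 mol
Liquid volume V_liq = n * M / rho_liq = 2.104488e-02 * 24.5 / 1.079 = 0.47785 cm^3
Specific pore volume V_pore = V_liq / m_sample = 0.47785 / 4.75
V_pore = 0.1006 cm^3/g

0.1006


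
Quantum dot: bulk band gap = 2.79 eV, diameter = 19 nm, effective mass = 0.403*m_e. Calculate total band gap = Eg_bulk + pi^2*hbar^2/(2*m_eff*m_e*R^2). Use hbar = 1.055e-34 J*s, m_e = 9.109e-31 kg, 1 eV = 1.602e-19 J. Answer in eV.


Radius R = 19/2 nm = 9.5e-09 m
Confinement energy dE = pi^2 * hbar^2 / (2 * m_eff * m_e * R^2)
dE = pi^2 * (1.055e-34)^2 / (2 * 0.403 * 9.109e-31 * (9.5e-09)^2) J, divided by 1.602e-19 J/eV
dE = 0.0103 eV
Total band gap = E_g(bulk) + dE = 2.79 + 0.0103 = 2.8003 eV

2.8003


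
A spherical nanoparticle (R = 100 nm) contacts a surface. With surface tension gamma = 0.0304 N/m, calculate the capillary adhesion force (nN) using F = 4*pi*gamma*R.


Convert radius: R = 100 nm = 1e-07 m
F = 4 * pi * gamma * R
F = 4 * pi * 0.0304 * 1e-07
F = 3.82018e-08 N = 38.2018 nN

38.2018


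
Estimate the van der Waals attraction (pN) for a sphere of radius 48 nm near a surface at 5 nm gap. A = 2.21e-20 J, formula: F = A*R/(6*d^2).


Convert to SI: R = 48 nm = 4.8e-08 m, d = 5 nm = 5e-09 m
F = A * R / (6 * d^2)
F = 2.21e-20 * 4.8e-08 / (6 * (5e-09)^2)
F = 7.072e-12 N = 7.072 pN

7.072


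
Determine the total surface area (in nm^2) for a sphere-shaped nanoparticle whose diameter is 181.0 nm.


Radius r = 181.0/2 = 90.5 nm
Surface area SA = 4 * pi * r^2
SA = 4 * pi * (90.5)^2
SA = 102921.72 nm^2

102921.72


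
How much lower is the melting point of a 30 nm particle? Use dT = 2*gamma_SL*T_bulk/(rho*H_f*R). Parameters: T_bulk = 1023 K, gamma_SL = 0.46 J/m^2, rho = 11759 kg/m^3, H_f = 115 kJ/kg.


Radius R = 30/2 = 15 nm = 1.5e-08 m
Convert H_f = 115 kJ/kg = 115000 J/kg
dT = 2 * gamma_SL * T_bulk / (rho * H_f * R)
dT = 2 * 0.46 * 1023 / (11759 * 115000 * 1.5e-08)
dT = 46.4 K

46.4


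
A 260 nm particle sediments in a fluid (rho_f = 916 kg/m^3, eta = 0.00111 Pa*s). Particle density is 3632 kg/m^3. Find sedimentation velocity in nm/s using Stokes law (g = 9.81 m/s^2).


Radius R = 260/2 nm = 1.3e-07 m
Density difference = 3632 - 916 = 2716 kg/m^3
v = 2 * R^2 * (rho_p - rho_f) * g / (9 * eta)
v = 2 * (1.3e-07)^2 * 2716 * 9.81 / (9 * 0.00111)
v = 9.01467e-08 m/s = 90.1467 nm/s

90.1467


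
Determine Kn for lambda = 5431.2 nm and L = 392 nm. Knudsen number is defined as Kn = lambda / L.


Knudsen number Kn = lambda / L
Kn = 5431.2 / 392
Kn = 13.8551

13.8551


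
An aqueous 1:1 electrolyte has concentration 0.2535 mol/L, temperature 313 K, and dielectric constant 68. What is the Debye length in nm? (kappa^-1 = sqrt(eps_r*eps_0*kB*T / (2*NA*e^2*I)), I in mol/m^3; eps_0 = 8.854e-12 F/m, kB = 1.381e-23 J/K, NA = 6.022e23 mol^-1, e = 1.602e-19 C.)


Ionic strength I = 0.2535 * 1^2 * 1000 = 253.5 mol/m^3
kappa^-1 = sqrt(68 * 8.854e-12 * 1.381e-23 * 313 / (2 * 6.022e23 * (1.602e-19)^2 * 253.5))
kappa^-1 = 0.576 nm

0.576


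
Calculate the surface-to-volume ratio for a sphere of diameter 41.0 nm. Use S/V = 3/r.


Radius r = 41.0/2 = 20.5 nm
S/V = 3 / r = 3 / 20.5
S/V = 0.1463 nm^-1

0.1463


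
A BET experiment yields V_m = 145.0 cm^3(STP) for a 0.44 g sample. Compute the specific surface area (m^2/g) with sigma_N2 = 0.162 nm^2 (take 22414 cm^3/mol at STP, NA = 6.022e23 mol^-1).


Number of moles in monolayer = V_m / 22414 = 145.0 / 22414 = 0.00646917
Number of molecules = moles * NA = 0.00646917 * 6.022e23
SA = molecules * sigma / mass
SA = (145.0 / 22414) * 6.022e23 * 0.162e-18 / 0.44
SA = 1434.3 m^2/g

1434.3


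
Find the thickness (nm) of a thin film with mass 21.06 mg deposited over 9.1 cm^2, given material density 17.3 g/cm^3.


Convert: m = 21.06 mg = 2.1060e-05 kg, A = 9.1 cm^2 = 9.1000e-04 m^2, rho = 17.3 g/cm^3 = 17300 kg/m^3
t = m / (A * rho)
t = 2.1060e-05 / (9.1000e-04 * 17300)
t = 1.3377e-06 m = 1337.7 nm

1337.7


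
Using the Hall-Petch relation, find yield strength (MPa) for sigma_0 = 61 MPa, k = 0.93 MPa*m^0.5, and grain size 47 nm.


d = 47 nm = 4.7e-08 m
sqrt(d) = 0.0002167948
Hall-Petch contribution = k / sqrt(d) = 0.93 / 0.0002167948 = 4289.8 MPa
sigma = sigma_0 + k/sqrt(d) = 61 + 4289.8 = 4350.8 MPa

4350.8


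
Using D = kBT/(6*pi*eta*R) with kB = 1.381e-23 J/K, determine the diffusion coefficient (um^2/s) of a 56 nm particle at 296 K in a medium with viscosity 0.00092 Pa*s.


Radius R = 56/2 = 28 nm = 2.8e-08 m
D = kB*T / (6*pi*eta*R)
D = 1.381e-23 * 296 / (6 * pi * 0.00092 * 2.8e-08)
D = 8.41857e-12 m^2/s = 8.419 um^2/s

8.419


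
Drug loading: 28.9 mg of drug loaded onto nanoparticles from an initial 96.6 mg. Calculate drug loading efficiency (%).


Drug loading efficiency = (drug loaded / drug initial) * 100
DLE = 28.9 / 96.6 * 100
DLE = 0.2992 * 100
DLE = 29.92%

29.92


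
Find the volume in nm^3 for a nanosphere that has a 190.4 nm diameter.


Radius r = 190.4/2 = 95.2 nm
Volume V = (4/3) * pi * r^3
V = (4/3) * pi * (95.2)^3
V = 3614094.09 nm^3

3614094.09


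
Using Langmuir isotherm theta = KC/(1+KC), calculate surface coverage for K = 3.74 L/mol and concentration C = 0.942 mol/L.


Langmuir isotherm: theta = K*C / (1 + K*C)
K*C = 3.74 * 0.942 = 3.52308
theta = 3.52308 / (1 + 3.52308) = 3.52308 / 4.52308
theta = 0.7789

0.7789


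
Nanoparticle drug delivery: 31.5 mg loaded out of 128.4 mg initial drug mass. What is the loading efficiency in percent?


Drug loading efficiency = (drug loaded / drug initial) * 100
DLE = 31.5 / 128.4 * 100
DLE = 0.2453 * 100
DLE = 24.53%

24.53


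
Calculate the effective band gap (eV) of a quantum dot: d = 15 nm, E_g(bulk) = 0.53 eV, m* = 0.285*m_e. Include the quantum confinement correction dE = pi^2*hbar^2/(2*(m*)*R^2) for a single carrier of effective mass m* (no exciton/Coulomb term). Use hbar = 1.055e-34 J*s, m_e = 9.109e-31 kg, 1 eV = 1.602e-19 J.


Radius R = 15/2 nm = 7.5e-09 m
Confinement energy dE = pi^2 * hbar^2 / (2 * m_eff * m_e * R^2)
dE = pi^2 * (1.055e-34)^2 / (2 * 0.285 * 9.109e-31 * (7.5e-09)^2) J, divided by 1.602e-19 J/eV
dE = 0.0235 eV
Total band gap = E_g(bulk) + dE = 0.53 + 0.0235 = 0.5535 eV

0.5535


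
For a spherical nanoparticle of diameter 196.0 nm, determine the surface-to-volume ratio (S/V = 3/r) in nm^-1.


Radius r = 196.0/2 = 98 nm
S/V = 3 / r = 3 / 98
S/V = 0.0306 nm^-1

0.0306


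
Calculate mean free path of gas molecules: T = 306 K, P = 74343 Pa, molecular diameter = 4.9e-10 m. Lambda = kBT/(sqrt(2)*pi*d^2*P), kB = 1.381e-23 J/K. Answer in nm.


Mean free path: lambda = kB*T / (sqrt(2) * pi * d^2 * P)
lambda = 1.381e-23 * 306 / (sqrt(2) * pi * (4.9e-10)^2 * 74343)
lambda = 5.32866e-08 m
lambda = 53.29 nm

53.29


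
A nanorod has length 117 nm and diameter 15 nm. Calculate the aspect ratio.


Aspect ratio AR = length / diameter
AR = 117 / 15
AR = 7.8

7.8


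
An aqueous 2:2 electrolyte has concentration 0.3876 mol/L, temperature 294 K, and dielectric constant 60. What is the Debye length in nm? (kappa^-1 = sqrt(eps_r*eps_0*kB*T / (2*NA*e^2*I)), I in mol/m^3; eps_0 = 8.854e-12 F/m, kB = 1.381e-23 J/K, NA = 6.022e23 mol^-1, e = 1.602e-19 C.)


Ionic strength I = 0.3876 * 2^2 * 1000 = 1550.4 mol/m^3
kappa^-1 = sqrt(60 * 8.854e-12 * 1.381e-23 * 294 / (2 * 6.022e23 * (1.602e-19)^2 * 1550.4))
kappa^-1 = 0.212 nm

0.212


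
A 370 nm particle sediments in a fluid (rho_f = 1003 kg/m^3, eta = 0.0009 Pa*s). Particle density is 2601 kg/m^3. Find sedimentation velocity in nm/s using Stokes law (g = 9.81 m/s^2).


Radius R = 370/2 nm = 1.85e-07 m
Density difference = 2601 - 1003 = 1598 kg/m^3
v = 2 * R^2 * (rho_p - rho_f) * g / (9 * eta)
v = 2 * (1.85e-07)^2 * 1598 * 9.81 / (9 * 0.0009)
v = 1.32475e-07 m/s = 132.4751 nm/s

132.4751


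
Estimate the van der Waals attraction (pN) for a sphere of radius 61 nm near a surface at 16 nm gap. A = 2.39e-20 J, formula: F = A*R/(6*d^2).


Convert to SI: R = 61 nm = 6.1e-08 m, d = 16 nm = 1.6e-08 m
F = A * R / (6 * d^2)
F = 2.39e-20 * 6.1e-08 / (6 * (1.6e-08)^2)
F = 9.49154e-13 N = 0.949 pN

0.949


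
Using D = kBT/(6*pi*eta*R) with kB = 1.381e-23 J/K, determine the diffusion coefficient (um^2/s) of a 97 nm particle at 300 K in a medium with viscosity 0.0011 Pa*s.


Radius R = 97/2 = 48.5 nm = 4.85e-08 m
D = kB*T / (6*pi*eta*R)
D = 1.381e-23 * 300 / (6 * pi * 0.0011 * 4.85e-08)
D = 4.11983e-12 m^2/s = 4.12 um^2/s

4.12


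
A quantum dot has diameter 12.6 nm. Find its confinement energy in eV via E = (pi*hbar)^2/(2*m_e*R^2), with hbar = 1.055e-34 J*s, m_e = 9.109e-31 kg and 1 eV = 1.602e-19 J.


Radius R = 12.6/2 = 6.3 nm = 6.3e-09 m
E = (pi * 1.055e-34)^2 / (2 * 9.109e-31 * (6.3e-09)^2)
E(J) = 1.51923e-21
E = E(J) / 1.602e-19 = 0.0095 eV

0.0095


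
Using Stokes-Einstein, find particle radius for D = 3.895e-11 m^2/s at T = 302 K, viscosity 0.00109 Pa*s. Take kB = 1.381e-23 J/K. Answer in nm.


Stokes-Einstein: R = kB*T / (6*pi*eta*D)
R = 1.381e-23 * 302 / (6 * pi * 0.00109 * 3.895e-11)
R = 5.21153e-09 m = 5.21 nm

5.21


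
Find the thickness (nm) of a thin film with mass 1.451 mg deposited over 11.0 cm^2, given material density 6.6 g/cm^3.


Convert: m = 1.451 mg = 1.4510e-06 kg, A = 11.0 cm^2 = 1.1000e-03 m^2, rho = 6.6 g/cm^3 = 6600 kg/m^3
t = m / (A * rho)
t = 1.4510e-06 / (1.1000e-03 * 6600)
t = 1.9986e-07 m = 199.9 nm

199.9


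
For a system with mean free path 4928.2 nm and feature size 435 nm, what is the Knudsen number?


Knudsen number Kn = lambda / L
Kn = 4928.2 / 435
Kn = 11.3292

11.3292


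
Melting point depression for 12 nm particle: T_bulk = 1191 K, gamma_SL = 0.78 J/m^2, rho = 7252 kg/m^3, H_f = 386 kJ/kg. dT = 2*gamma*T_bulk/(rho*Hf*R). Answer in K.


Radius R = 12/2 = 6 nm = 6e-09 m
Convert H_f = 386 kJ/kg = 386000 J/kg
dT = 2 * gamma_SL * T_bulk / (rho * H_f * R)
dT = 2 * 0.78 * 1191 / (7252 * 386000 * 6e-09)
dT = 110.6 K

110.6


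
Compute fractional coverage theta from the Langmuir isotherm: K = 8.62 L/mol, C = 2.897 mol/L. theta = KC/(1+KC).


Langmuir isotherm: theta = K*C / (1 + K*C)
K*C = 8.62 * 2.897 = 24.97214
theta = 24.97214 / (1 + 24.97214) = 24.97214 / 25.97214
theta = 0.9615

0.9615


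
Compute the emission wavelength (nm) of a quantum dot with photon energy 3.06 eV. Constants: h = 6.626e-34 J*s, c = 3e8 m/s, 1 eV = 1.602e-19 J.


Convert energy: E = 3.06 eV = 3.06 * 1.602e-19 = 4.90212e-19 J
lambda = h*c / E = 6.626e-34 * 3e8 / 4.90212e-19
lambda = 4.05498e-07 m = 405.5 nm

405.5


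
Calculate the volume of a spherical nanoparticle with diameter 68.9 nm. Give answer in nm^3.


Radius r = 68.9/2 = 34.45 nm
Volume V = (4/3) * pi * r^3
V = (4/3) * pi * (34.45)^3
V = 171260.14 nm^3

171260.14


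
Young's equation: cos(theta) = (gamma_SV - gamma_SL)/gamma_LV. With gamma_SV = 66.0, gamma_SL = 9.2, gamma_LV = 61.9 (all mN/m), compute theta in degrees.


cos(theta) = (gamma_SV - gamma_SL) / gamma_LV
cos(theta) = (66.0 - 9.2) / 61.9
cos(theta) = 0.917609
theta = arccos(0.917609) = 23.42 degrees

23.42


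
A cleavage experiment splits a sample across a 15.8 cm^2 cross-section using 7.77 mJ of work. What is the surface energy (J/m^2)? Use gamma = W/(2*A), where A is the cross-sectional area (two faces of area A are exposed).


Convert: A = 15.8 cm^2 = 0.00158 m^2, W = 7.77 mJ = 0.00777 J
Cleaving exposes two faces of area A, so total new surface = 2*A and gamma = W / (2*A)
gamma = 0.00777 / (2 * 0.00158)
gamma = 2.459 J/m^2

2.459


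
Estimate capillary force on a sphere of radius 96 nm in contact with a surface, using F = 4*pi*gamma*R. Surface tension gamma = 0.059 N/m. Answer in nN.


Convert radius: R = 96 nm = 9.6e-08 m
F = 4 * pi * gamma * R
F = 4 * pi * 0.059 * 9.6e-08
F = 7.11759e-08 N = 71.1759 nN

71.1759


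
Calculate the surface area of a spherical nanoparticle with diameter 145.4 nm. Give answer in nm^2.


Radius r = 145.4/2 = 72.7 nm
Surface area SA = 4 * pi * r^2
SA = 4 * pi * (72.7)^2
SA = 66416.91 nm^2

66416.91


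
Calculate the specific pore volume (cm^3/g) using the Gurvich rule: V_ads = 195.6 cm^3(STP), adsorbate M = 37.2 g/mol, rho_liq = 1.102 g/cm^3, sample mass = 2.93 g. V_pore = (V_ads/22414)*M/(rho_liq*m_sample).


Moles adsorbed n = V_ads / 22414 = 195.6 / 22414 = 8.726689e-03 mol
Liquid volume V_liq = n * M / rho_liq = 8.726689e-03 * 37.2 / 1.102 = 0.29459 cm^3
Specific pore volume V_pore = V_liq / m_sample = 0.29459 / 2.93
V_pore = 0.1005 cm^3/g

0.1005


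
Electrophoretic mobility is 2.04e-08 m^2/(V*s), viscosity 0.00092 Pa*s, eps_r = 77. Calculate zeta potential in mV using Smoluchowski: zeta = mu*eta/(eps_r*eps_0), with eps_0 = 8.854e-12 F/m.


Smoluchowski equation: zeta = mu * eta / (eps_r * eps_0)
zeta = 2.04e-08 * 0.00092 / (77 * 8.854e-12)
zeta = 0.027529 V = 27.53 mV

27.53


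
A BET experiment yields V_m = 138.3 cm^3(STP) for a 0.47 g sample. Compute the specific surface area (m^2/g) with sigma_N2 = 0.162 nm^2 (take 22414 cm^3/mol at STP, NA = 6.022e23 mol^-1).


Number of moles in monolayer = V_m / 22414 = 138.3 / 22414 = 0.00617025
Number of molecules = moles * NA = 0.00617025 * 6.022e23
SA = molecules * sigma / mass
SA = (138.3 / 22414) * 6.022e23 * 0.162e-18 / 0.47
SA = 1280.7 m^2/g

1280.7


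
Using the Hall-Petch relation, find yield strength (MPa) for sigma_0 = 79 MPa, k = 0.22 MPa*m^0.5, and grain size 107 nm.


d = 107 nm = 1.07e-07 m
sqrt(d) = 0.0003271085
Hall-Petch contribution = k / sqrt(d) = 0.22 / 0.0003271085 = 672.6 MPa
sigma = sigma_0 + k/sqrt(d) = 79 + 672.6 = 751.6 MPa

751.6


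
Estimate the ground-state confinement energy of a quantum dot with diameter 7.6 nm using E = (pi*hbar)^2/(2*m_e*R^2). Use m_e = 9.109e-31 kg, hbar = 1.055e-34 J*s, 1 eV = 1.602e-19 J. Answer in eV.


Radius R = 7.6/2 = 3.8 nm = 3.8e-09 m
E = (pi * 1.055e-34)^2 / (2 * 9.109e-31 * (3.8e-09)^2)
E(J) = 4.17577e-21
E = E(J) / 1.602e-19 = 0.0261 eV

0.0261


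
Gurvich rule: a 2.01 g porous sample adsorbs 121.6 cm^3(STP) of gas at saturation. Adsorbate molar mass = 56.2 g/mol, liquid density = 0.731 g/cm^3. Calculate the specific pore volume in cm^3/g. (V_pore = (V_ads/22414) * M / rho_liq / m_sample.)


Moles adsorbed n = V_ads / 22414 = 121.6 / 22414 = 5.425181e-03 mol
Liquid volume V_liq = n * M / rho_liq = 5.425181e-03 * 56.2 / 0.731 = 0.41709 cm^3
Specific pore volume V_pore = V_liq / m_sample = 0.41709 / 2.01
V_pore = 0.2075 cm^3/g

0.2075


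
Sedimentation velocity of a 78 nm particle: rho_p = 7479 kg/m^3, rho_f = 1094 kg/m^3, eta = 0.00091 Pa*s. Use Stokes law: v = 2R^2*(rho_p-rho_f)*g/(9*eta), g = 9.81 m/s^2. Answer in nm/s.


Radius R = 78/2 nm = 3.9e-08 m
Density difference = 7479 - 1094 = 6385 kg/m^3
v = 2 * R^2 * (rho_p - rho_f) * g / (9 * eta)
v = 2 * (3.9e-08)^2 * 6385 * 9.81 / (9 * 0.00091)
v = 2.32651e-08 m/s = 23.2651 nm/s

23.2651


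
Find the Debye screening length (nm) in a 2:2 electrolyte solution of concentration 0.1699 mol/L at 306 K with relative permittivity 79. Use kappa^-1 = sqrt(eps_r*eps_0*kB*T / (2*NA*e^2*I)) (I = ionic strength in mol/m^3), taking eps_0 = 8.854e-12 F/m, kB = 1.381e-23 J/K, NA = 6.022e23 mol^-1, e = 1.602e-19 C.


Ionic strength I = 0.1699 * 2^2 * 1000 = 679.6 mol/m^3
kappa^-1 = sqrt(79 * 8.854e-12 * 1.381e-23 * 306 / (2 * 6.022e23 * (1.602e-19)^2 * 679.6))
kappa^-1 = 0.375 nm

0.375


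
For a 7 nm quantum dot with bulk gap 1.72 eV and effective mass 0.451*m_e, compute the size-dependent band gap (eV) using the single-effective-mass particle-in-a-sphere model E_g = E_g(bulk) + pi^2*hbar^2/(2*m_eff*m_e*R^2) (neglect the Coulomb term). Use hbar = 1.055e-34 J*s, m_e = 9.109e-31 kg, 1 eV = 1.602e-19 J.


Radius R = 7/2 nm = 3.5e-09 m
Confinement energy dE = pi^2 * hbar^2 / (2 * m_eff * m_e * R^2)
dE = pi^2 * (1.055e-34)^2 / (2 * 0.451 * 9.109e-31 * (3.5e-09)^2) J, divided by 1.602e-19 J/eV
dE = 0.0681 eV
Total band gap = E_g(bulk) + dE = 1.72 + 0.0681 = 1.7881 eV

1.7881


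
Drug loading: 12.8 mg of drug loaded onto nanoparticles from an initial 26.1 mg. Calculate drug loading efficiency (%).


Drug loading efficiency = (drug loaded / drug initial) * 100
DLE = 12.8 / 26.1 * 100
DLE = 0.4904 * 100
DLE = 49.04%

49.04


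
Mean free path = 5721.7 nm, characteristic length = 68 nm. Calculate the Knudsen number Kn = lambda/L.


Knudsen number Kn = lambda / L
Kn = 5721.7 / 68
Kn = 84.1426

84.1426


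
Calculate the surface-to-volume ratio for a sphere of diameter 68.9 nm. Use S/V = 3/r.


Radius r = 68.9/2 = 34.45 nm
S/V = 3 / r = 3 / 34.45
S/V = 0.0871 nm^-1

0.0871


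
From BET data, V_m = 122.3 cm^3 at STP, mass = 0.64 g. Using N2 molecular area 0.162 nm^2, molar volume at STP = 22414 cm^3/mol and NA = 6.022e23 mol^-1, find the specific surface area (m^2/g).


Number of moles in monolayer = V_m / 22414 = 122.3 / 22414 = 0.00545641
Number of molecules = moles * NA = 0.00545641 * 6.022e23
SA = molecules * sigma / mass
SA = (122.3 / 22414) * 6.022e23 * 0.162e-18 / 0.64
SA = 831.7 m^2/g

831.7


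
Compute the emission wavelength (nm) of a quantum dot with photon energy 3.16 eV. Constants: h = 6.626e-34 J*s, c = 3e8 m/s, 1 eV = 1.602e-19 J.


Convert energy: E = 3.16 eV = 3.16 * 1.602e-19 = 5.06232e-19 J
lambda = h*c / E = 6.626e-34 * 3e8 / 5.06232e-19
lambda = 3.92666e-07 m = 392.7 nm

392.7


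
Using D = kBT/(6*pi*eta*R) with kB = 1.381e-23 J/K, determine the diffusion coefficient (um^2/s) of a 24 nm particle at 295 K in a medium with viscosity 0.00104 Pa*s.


Radius R = 24/2 = 12 nm = 1.2e-08 m
D = kB*T / (6*pi*eta*R)
D = 1.381e-23 * 295 / (6 * pi * 0.00104 * 1.2e-08)
D = 1.73181e-11 m^2/s = 17.318 um^2/s

17.318


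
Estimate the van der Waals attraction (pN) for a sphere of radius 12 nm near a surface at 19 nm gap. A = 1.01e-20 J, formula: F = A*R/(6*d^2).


Convert to SI: R = 12 nm = 1.2e-08 m, d = 19 nm = 1.9e-08 m
F = A * R / (6 * d^2)
F = 1.01e-20 * 1.2e-08 / (6 * (1.9e-08)^2)
F = 5.59557e-14 N = 0.056 pN

0.056


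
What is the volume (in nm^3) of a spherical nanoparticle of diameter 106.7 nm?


Radius r = 106.7/2 = 53.35 nm
Volume V = (4/3) * pi * r^3
V = (4/3) * pi * (53.35)^3
V = 636050.91 nm^3

636050.91


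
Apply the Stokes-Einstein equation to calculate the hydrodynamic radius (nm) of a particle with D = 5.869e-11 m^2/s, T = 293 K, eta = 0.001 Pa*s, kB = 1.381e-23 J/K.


Stokes-Einstein: R = kB*T / (6*pi*eta*D)
R = 1.381e-23 * 293 / (6 * pi * 0.001 * 5.869e-11)
R = 3.6576e-09 m = 3.66 nm

3.66


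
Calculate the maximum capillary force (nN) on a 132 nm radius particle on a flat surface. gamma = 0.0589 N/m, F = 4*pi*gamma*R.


Convert radius: R = 132 nm = 1.32e-07 m
F = 4 * pi * gamma * R
F = 4 * pi * 0.0589 * 1.32e-07
F = 9.7701e-08 N = 97.701 nN

97.701


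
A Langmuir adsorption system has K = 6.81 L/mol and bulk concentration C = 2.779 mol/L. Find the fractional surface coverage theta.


Langmuir isotherm: theta = K*C / (1 + K*C)
K*C = 6.81 * 2.779 = 18.92499
theta = 18.92499 / (1 + 18.92499) = 18.92499 / 19.92499
theta = 0.9498

0.9498


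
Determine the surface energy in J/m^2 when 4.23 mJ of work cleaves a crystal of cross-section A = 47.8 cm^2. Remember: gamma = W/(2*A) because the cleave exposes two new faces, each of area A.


Convert: A = 47.8 cm^2 = 0.00478 m^2, W = 4.23 mJ = 0.00423 J
Cleaving exposes two faces of area A, so total new surface = 2*A and gamma = W / (2*A)
gamma = 0.00423 / (2 * 0.00478)
gamma = 0.442 J/m^2

0.442


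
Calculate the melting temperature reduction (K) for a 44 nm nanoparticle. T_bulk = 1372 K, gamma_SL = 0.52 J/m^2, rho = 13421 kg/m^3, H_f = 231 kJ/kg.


Radius R = 44/2 = 22 nm = 2.2e-08 m
Convert H_f = 231 kJ/kg = 231000 J/kg
dT = 2 * gamma_SL * T_bulk / (rho * H_f * R)
dT = 2 * 0.52 * 1372 / (13421 * 231000 * 2.2e-08)
dT = 20.9 K

20.9


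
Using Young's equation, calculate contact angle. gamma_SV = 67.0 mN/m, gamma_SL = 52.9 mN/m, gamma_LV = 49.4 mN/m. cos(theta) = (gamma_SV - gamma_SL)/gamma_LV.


cos(theta) = (gamma_SV - gamma_SL) / gamma_LV
cos(theta) = (67.0 - 52.9) / 49.4
cos(theta) = 0.285425
theta = arccos(0.285425) = 73.42 degrees

73.42


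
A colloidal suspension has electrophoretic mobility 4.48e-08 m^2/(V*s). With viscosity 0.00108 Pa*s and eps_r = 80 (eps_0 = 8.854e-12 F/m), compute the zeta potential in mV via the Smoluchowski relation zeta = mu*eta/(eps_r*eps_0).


Smoluchowski equation: zeta = mu * eta / (eps_r * eps_0)
zeta = 4.48e-08 * 0.00108 / (80 * 8.854e-12)
zeta = 0.068308 V = 68.31 mV

68.31


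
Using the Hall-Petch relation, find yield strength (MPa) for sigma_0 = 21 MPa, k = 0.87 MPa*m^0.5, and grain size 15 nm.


d = 15 nm = 1.5e-08 m
sqrt(d) = 0.0001224745
Hall-Petch contribution = k / sqrt(d) = 0.87 / 0.0001224745 = 7103.5 MPa
sigma = sigma_0 + k/sqrt(d) = 21 + 7103.5 = 7124.5 MPa

7124.5


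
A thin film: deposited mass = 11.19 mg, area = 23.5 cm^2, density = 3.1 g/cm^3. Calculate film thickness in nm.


Convert: m = 11.19 mg = 1.1190e-05 kg, A = 23.5 cm^2 = 2.3500e-03 m^2, rho = 3.1 g/cm^3 = 3100 kg/m^3
t = m / (A * rho)
t = 1.1190e-05 / (2.3500e-03 * 3100)
t = 1.5360e-06 m = 1536.0 nm

1536.0


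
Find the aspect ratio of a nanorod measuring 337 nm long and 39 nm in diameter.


Aspect ratio AR = length / diameter
AR = 337 / 39
AR = 8.64

8.64


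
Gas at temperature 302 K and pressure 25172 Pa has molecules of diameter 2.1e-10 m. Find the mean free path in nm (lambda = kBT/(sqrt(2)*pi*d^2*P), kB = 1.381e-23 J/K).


Mean free path: lambda = kB*T / (sqrt(2) * pi * d^2 * P)
lambda = 1.381e-23 * 302 / (sqrt(2) * pi * (2.1e-10)^2 * 25172)
lambda = 8.45628e-07 m
lambda = 845.63 nm

845.63


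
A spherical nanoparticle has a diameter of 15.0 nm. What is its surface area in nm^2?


Radius r = 15.0/2 = 7.5 nm
Surface area SA = 4 * pi * r^2
SA = 4 * pi * (7.5)^2
SA = 706.86 nm^2

706.86


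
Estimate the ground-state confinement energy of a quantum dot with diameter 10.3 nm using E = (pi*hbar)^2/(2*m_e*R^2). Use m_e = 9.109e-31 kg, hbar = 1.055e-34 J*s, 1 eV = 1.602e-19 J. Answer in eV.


Radius R = 10.3/2 = 5.15 nm = 5.15e-09 m
E = (pi * 1.055e-34)^2 / (2 * 9.109e-31 * (5.15e-09)^2)
E(J) = 2.27347e-21
E = E(J) / 1.602e-19 = 0.0142 eV

0.0142


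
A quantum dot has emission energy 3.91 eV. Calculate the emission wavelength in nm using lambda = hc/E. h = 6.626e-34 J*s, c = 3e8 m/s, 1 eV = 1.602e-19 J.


Convert energy: E = 3.91 eV = 3.91 * 1.602e-19 = 6.26382e-19 J
lambda = h*c / E = 6.626e-34 * 3e8 / 6.26382e-19
lambda = 3.17346e-07 m = 317.3 nm

317.3


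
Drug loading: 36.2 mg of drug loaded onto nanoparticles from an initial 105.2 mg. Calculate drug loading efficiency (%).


Drug loading efficiency = (drug loaded / drug initial) * 100
DLE = 36.2 / 105.2 * 100
DLE = 0.3441 * 100
DLE = 34.41%

34.41


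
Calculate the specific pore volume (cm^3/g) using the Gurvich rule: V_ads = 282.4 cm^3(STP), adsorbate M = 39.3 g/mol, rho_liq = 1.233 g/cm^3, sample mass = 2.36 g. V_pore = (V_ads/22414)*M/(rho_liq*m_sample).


Moles adsorbed n = V_ads / 22414 = 282.4 / 22414 = 1.259927e-02 mol
Liquid volume V_liq = n * M / rho_liq = 1.259927e-02 * 39.3 / 1.233 = 0.40158 cm^3
Specific pore volume V_pore = V_liq / m_sample = 0.40158 / 2.36
V_pore = 0.1702 cm^3/g

0.1702


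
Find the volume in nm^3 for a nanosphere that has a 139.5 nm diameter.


Radius r = 139.5/2 = 69.75 nm
Volume V = (4/3) * pi * r^3
V = (4/3) * pi * (69.75)^3
V = 1421416.15 nm^3

1421416.15


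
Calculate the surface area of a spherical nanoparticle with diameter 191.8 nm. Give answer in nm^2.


Radius r = 191.8/2 = 95.9 nm
Surface area SA = 4 * pi * r^2
SA = 4 * pi * (95.9)^2
SA = 115570.52 nm^2

115570.52


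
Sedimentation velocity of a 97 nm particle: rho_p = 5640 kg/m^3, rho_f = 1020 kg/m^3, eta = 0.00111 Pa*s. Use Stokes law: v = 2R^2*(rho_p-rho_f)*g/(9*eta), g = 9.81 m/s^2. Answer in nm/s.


Radius R = 97/2 nm = 4.85e-08 m
Density difference = 5640 - 1020 = 4620 kg/m^3
v = 2 * R^2 * (rho_p - rho_f) * g / (9 * eta)
v = 2 * (4.85e-08)^2 * 4620 * 9.81 / (9 * 0.00111)
v = 2.13432e-08 m/s = 21.3432 nm/s

21.3432


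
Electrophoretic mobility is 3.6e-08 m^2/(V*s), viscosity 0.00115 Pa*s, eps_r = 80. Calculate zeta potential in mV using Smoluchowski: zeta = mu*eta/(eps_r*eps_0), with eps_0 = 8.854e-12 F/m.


Smoluchowski equation: zeta = mu * eta / (eps_r * eps_0)
zeta = 3.6e-08 * 0.00115 / (80 * 8.854e-12)
zeta = 0.058448 V = 58.45 mV

58.45


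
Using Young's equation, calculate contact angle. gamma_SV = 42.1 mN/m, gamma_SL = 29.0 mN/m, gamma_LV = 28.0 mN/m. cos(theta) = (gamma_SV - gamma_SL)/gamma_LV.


cos(theta) = (gamma_SV - gamma_SL) / gamma_LV
cos(theta) = (42.1 - 29.0) / 28.0
cos(theta) = 0.467857
theta = arccos(0.467857) = 62.1 degrees

62.1


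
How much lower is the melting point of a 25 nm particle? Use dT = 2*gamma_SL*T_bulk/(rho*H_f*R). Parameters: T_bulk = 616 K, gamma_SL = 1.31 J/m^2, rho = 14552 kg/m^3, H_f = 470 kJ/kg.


Radius R = 25/2 = 12.5 nm = 1.25e-08 m
Convert H_f = 470 kJ/kg = 470000 J/kg
dT = 2 * gamma_SL * T_bulk / (rho * H_f * R)
dT = 2 * 1.31 * 616 / (14552 * 470000 * 1.25e-08)
dT = 18.9 K

18.9


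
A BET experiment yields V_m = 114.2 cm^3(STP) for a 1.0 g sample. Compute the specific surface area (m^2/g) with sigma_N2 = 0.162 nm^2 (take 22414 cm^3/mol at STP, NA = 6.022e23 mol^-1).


Number of moles in monolayer = V_m / 22414 = 114.2 / 22414 = 0.00509503
Number of molecules = moles * NA = 0.00509503 * 6.022e23
SA = molecules * sigma / mass
SA = (114.2 / 22414) * 6.022e23 * 0.162e-18 / 1.0
SA = 497.1 m^2/g

497.1


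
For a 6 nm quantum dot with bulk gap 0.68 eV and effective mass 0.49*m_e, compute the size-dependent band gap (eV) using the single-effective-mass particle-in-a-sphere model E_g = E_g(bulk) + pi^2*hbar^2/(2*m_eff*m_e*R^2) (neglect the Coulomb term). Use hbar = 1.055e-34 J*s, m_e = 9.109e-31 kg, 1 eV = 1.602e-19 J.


Radius R = 6/2 nm = 3e-09 m
Confinement energy dE = pi^2 * hbar^2 / (2 * m_eff * m_e * R^2)
dE = pi^2 * (1.055e-34)^2 / (2 * 0.49 * 9.109e-31 * (3e-09)^2) J, divided by 1.602e-19 J/eV
dE = 0.0853 eV
Total band gap = E_g(bulk) + dE = 0.68 + 0.0853 = 0.7653 eV

0.7653


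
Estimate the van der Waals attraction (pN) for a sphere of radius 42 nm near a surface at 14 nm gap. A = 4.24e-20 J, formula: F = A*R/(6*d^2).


Convert to SI: R = 42 nm = 4.2e-08 m, d = 14 nm = 1.4e-08 m
F = A * R / (6 * d^2)
F = 4.24e-20 * 4.2e-08 / (6 * (1.4e-08)^2)
F = 1.51429e-12 N = 1.514 pN

1.514


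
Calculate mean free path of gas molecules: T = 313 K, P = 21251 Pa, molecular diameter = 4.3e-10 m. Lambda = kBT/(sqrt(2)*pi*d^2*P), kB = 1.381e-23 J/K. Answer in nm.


Mean free path: lambda = kB*T / (sqrt(2) * pi * d^2 * P)
lambda = 1.381e-23 * 313 / (sqrt(2) * pi * (4.3e-10)^2 * 21251)
lambda = 2.47604e-07 m
lambda = 247.6 nm

247.6


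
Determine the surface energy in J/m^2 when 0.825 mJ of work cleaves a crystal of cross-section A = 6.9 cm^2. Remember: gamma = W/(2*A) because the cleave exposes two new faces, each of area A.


Convert: A = 6.9 cm^2 = 0.00069 m^2, W = 0.825 mJ = 0.000825 J
Cleaving exposes two faces of area A, so total new surface = 2*A and gamma = W / (2*A)
gamma = 0.000825 / (2 * 0.00069)
gamma = 0.598 J/m^2

0.598


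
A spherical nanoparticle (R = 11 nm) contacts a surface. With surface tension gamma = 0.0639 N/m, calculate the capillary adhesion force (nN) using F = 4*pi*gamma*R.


Convert radius: R = 11 nm = 1.1e-08 m
F = 4 * pi * gamma * R
F = 4 * pi * 0.0639 * 1.1e-08
F = 8.8329e-09 N = 8.8329 nN

8.8329


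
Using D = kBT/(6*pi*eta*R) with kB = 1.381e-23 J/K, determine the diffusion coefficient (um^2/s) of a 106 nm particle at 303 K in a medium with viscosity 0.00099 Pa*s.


Radius R = 106/2 = 53 nm = 5.3e-08 m
D = kB*T / (6*pi*eta*R)
D = 1.381e-23 * 303 / (6 * pi * 0.00099 * 5.3e-08)
D = 4.23082e-12 m^2/s = 4.231 um^2/s

4.231


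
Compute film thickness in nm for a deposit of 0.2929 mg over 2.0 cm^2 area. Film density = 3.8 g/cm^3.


Convert: m = 0.2929 mg = 2.9290e-07 kg, A = 2.0 cm^2 = 2.0000e-04 m^2, rho = 3.8 g/cm^3 = 3800 kg/m^3
t = m / (A * rho)
t = 2.9290e-07 / (2.0000e-04 * 3800)
t = 3.8539e-07 m = 385.4 nm

385.4


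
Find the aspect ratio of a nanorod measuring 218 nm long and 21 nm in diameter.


Aspect ratio AR = length / diameter
AR = 218 / 21
AR = 10.38

10.38


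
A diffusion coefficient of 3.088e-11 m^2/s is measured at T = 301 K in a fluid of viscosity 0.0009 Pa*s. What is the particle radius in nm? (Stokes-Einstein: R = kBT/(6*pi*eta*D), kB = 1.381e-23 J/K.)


Stokes-Einstein: R = kB*T / (6*pi*eta*D)
R = 1.381e-23 * 301 / (6 * pi * 0.0009 * 3.088e-11)
R = 7.93486e-09 m = 7.93 nm

7.93


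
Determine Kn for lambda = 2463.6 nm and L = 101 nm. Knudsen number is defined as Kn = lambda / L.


Knudsen number Kn = lambda / L
Kn = 2463.6 / 101
Kn = 24.3921

24.3921


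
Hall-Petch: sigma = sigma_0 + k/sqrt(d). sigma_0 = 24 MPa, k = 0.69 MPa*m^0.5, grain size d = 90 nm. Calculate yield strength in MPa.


d = 90 nm = 9e-08 m
sqrt(d) = 0.0003
Hall-Petch contribution = k / sqrt(d) = 0.69 / 0.0003 = 2300.0 MPa
sigma = sigma_0 + k/sqrt(d) = 24 + 2300.0 = 2324.0 MPa

2324.0


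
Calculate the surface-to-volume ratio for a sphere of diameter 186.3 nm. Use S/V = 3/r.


Radius r = 186.3/2 = 93.15 nm
S/V = 3 / r = 3 / 93.15
S/V = 0.0322 nm^-1

0.0322


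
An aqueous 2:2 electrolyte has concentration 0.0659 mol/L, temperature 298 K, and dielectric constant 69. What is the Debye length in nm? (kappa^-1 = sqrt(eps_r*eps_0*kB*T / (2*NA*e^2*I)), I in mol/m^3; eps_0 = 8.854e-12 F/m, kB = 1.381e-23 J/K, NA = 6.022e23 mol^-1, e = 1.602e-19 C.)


Ionic strength I = 0.0659 * 2^2 * 1000 = 263.6 mol/m^3
kappa^-1 = sqrt(69 * 8.854e-12 * 1.381e-23 * 298 / (2 * 6.022e23 * (1.602e-19)^2 * 263.6))
kappa^-1 = 0.555 nm

0.555


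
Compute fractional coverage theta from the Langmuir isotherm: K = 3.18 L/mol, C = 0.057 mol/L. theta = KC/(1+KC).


Langmuir isotherm: theta = K*C / (1 + K*C)
K*C = 3.18 * 0.057 = 0.18126
theta = 0.18126 / (1 + 0.18126) = 0.18126 / 1.18126
theta = 0.1534

0.1534


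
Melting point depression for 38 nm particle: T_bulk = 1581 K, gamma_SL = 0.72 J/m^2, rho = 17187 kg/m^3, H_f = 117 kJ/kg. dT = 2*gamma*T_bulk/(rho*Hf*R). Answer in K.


Radius R = 38/2 = 19 nm = 1.9e-08 m
Convert H_f = 117 kJ/kg = 117000 J/kg
dT = 2 * gamma_SL * T_bulk / (rho * H_f * R)
dT = 2 * 0.72 * 1581 / (17187 * 117000 * 1.9e-08)
dT = 59.6 K

59.6


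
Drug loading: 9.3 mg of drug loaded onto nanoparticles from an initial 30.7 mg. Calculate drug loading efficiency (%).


Drug loading efficiency = (drug loaded / drug initial) * 100
DLE = 9.3 / 30.7 * 100
DLE = 0.3029 * 100
DLE = 30.29%

30.29


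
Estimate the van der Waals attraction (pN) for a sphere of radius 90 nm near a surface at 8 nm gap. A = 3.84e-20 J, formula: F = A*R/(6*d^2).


Convert to SI: R = 90 nm = 9e-08 m, d = 8 nm = 8e-09 m
F = A * R / (6 * d^2)
F = 3.84e-20 * 9e-08 / (6 * (8e-09)^2)
F = 9e-12 N = 9.0 pN

9.0


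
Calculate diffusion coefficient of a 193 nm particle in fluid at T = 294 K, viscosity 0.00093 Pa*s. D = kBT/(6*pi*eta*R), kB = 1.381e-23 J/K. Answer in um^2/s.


Radius R = 193/2 = 96.5 nm = 9.65e-08 m
D = kB*T / (6*pi*eta*R)
D = 1.381e-23 * 294 / (6 * pi * 0.00093 * 9.65e-08)
D = 2.4001e-12 m^2/s = 2.4 um^2/s

2.4


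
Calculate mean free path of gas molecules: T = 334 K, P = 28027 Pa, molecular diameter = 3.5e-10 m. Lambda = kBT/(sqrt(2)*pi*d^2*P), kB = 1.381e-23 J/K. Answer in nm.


Mean free path: lambda = kB*T / (sqrt(2) * pi * d^2 * P)
lambda = 1.381e-23 * 334 / (sqrt(2) * pi * (3.5e-10)^2 * 28027)
lambda = 3.02387e-07 m
lambda = 302.39 nm

302.39


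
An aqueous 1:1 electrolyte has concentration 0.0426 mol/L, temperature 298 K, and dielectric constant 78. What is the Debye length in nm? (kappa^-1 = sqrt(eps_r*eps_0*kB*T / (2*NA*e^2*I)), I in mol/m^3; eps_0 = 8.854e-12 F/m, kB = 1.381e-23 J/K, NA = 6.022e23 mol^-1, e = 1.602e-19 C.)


Ionic strength I = 0.0426 * 1^2 * 1000 = 42.6 mol/m^3
kappa^-1 = sqrt(78 * 8.854e-12 * 1.381e-23 * 298 / (2 * 6.022e23 * (1.602e-19)^2 * 42.6))
kappa^-1 = 1.469 nm

1.469


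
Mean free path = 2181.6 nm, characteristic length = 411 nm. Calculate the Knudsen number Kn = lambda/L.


Knudsen number Kn = lambda / L
Kn = 2181.6 / 411
Kn = 5.308

5.308


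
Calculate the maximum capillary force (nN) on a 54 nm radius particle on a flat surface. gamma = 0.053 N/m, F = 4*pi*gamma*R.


Convert radius: R = 54 nm = 5.4e-08 m
F = 4 * pi * gamma * R
F = 4 * pi * 0.053 * 5.4e-08
F = 3.5965e-08 N = 35.965 nN

35.965


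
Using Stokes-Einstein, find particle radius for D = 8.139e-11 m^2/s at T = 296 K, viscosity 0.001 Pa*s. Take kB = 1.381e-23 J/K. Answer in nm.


Stokes-Einstein: R = kB*T / (6*pi*eta*D)
R = 1.381e-23 * 296 / (6 * pi * 0.001 * 8.139e-11)
R = 2.66448e-09 m = 2.66 nm

2.66


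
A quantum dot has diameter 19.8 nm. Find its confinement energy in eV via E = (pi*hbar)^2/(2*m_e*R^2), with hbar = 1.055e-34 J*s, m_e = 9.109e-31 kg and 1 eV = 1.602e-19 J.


Radius R = 19.8/2 = 9.9 nm = 9.9e-09 m
E = (pi * 1.055e-34)^2 / (2 * 9.109e-31 * (9.9e-09)^2)
E(J) = 6.15224e-22
E = E(J) / 1.602e-19 = 0.0038 eV

0.0038


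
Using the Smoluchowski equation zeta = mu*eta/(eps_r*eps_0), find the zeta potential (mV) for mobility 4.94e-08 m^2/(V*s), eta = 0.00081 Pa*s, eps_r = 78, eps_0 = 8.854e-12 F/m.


Smoluchowski equation: zeta = mu * eta / (eps_r * eps_0)
zeta = 4.94e-08 * 0.00081 / (78 * 8.854e-12)
zeta = 0.05794 V = 57.94 mV

57.94


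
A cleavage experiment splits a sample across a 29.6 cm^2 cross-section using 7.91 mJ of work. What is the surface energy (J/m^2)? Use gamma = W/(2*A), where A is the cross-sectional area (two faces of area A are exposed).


Convert: A = 29.6 cm^2 = 0.00296 m^2, W = 7.91 mJ = 0.00791 J
Cleaving exposes two faces of area A, so total new surface = 2*A and gamma = W / (2*A)
gamma = 0.00791 / (2 * 0.00296)
gamma = 1.336 J/m^2

1.336


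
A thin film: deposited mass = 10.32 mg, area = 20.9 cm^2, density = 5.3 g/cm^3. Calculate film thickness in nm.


Convert: m = 10.32 mg = 1.0320e-05 kg, A = 20.9 cm^2 = 2.0900e-03 m^2, rho = 5.3 g/cm^3 = 5300 kg/m^3
t = m / (A * rho)
t = 1.0320e-05 / (2.0900e-03 * 5300)
t = 9.3166e-07 m = 931.7 nm

931.7


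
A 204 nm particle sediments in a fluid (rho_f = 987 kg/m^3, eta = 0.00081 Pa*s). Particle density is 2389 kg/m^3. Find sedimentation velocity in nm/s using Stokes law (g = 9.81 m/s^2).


Radius R = 204/2 nm = 1.02e-07 m
Density difference = 2389 - 987 = 1402 kg/m^3
v = 2 * R^2 * (rho_p - rho_f) * g / (9 * eta)
v = 2 * (1.02e-07)^2 * 1402 * 9.81 / (9 * 0.00081)
v = 3.92572e-08 m/s = 39.2572 nm/s

39.2572


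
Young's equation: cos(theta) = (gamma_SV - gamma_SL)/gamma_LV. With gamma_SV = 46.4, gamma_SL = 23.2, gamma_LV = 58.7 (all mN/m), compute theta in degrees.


cos(theta) = (gamma_SV - gamma_SL) / gamma_LV
cos(theta) = (46.4 - 23.2) / 58.7
cos(theta) = 0.39523
theta = arccos(0.39523) = 66.72 degrees

66.72


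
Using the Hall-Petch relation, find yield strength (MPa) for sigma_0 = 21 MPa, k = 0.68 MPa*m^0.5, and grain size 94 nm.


d = 94 nm = 9.4e-08 m
sqrt(d) = 0.0003065942
Hall-Petch contribution = k / sqrt(d) = 0.68 / 0.0003065942 = 2217.9 MPa
sigma = sigma_0 + k/sqrt(d) = 21 + 2217.9 = 2238.9 MPa

2238.9


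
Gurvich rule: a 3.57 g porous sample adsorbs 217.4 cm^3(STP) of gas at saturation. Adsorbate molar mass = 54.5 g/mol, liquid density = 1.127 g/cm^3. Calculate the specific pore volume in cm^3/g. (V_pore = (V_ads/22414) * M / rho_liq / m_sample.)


Moles adsorbed n = V_ads / 22414 = 217.4 / 22414 = 9.699295e-03 mol
Liquid volume V_liq = n * M / rho_liq = 9.699295e-03 * 54.5 / 1.127 = 0.46904 cm^3
Specific pore volume V_pore = V_liq / m_sample = 0.46904 / 3.57
V_pore = 0.1314 cm^3/g

0.1314


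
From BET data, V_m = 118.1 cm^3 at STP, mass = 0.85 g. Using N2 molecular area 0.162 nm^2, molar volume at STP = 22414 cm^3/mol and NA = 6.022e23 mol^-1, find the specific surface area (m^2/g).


Number of moles in monolayer = V_m / 22414 = 118.1 / 22414 = 0.00526903
Number of molecules = moles * NA = 0.00526903 * 6.022e23
SA = molecules * sigma / mass
SA = (118.1 / 22414) * 6.022e23 * 0.162e-18 / 0.85
SA = 604.7 m^2/g

604.7


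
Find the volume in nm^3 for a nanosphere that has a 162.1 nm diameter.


Radius r = 162.1/2 = 81.05 nm
Volume V = (4/3) * pi * r^3
V = (4/3) * pi * (81.05)^3
V = 2230219.8 nm^3

2230219.8


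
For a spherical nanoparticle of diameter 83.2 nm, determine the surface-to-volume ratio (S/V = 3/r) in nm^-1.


Radius r = 83.2/2 = 41.6 nm
S/V = 3 / r = 3 / 41.6
S/V = 0.0721 nm^-1

0.0721


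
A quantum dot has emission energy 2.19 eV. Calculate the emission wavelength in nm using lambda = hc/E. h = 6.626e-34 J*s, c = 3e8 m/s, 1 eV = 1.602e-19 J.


Convert energy: E = 2.19 eV = 2.19 * 1.602e-19 = 3.50838e-19 J
lambda = h*c / E = 6.626e-34 * 3e8 / 3.50838e-19
lambda = 5.66586e-07 m = 566.6 nm

566.6


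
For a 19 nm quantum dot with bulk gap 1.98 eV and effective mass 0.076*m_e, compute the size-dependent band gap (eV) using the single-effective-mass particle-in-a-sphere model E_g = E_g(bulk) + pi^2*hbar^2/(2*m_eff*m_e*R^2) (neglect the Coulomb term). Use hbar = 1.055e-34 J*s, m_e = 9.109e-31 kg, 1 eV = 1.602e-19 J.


Radius R = 19/2 nm = 9.5e-09 m
Confinement energy dE = pi^2 * hbar^2 / (2 * m_eff * m_e * R^2)
dE = pi^2 * (1.055e-34)^2 / (2 * 0.076 * 9.109e-31 * (9.5e-09)^2) J, divided by 1.602e-19 J/eV
dE = 0.0549 eV
Total band gap = E_g(bulk) + dE = 1.98 + 0.0549 = 2.0349 eV

2.0349
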